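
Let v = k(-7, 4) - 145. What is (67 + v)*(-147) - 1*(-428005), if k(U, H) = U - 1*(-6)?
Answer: 439618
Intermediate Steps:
k(U, H) = 6 + U (k(U, H) = U + 6 = 6 + U)
v = -146 (v = (6 - 7) - 145 = -1 - 145 = -146)
(67 + v)*(-147) - 1*(-428005) = (67 - 146)*(-147) - 1*(-428005) = -79*(-147) + 428005 = 11613 + 428005 = 439618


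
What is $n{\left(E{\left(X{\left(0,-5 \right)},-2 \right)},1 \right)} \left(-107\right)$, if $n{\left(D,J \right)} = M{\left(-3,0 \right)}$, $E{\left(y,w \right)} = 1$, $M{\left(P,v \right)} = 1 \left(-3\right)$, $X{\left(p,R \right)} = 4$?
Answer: $321$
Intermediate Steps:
$M{\left(P,v \right)} = -3$
$n{\left(D,J \right)} = -3$
$n{\left(E{\left(X{\left(0,-5 \right)},-2 \right)},1 \right)} \left(-107\right) = \left(-3\right) \left(-107\right) = 321$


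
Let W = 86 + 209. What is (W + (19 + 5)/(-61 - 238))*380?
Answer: 33508780/299 ≈ 1.1207e+5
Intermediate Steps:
W = 295
(W + (19 + 5)/(-61 - 238))*380 = (295 + (19 + 5)/(-61 - 238))*380 = (295 + 24/(-299))*380 = (295 + 24*(-1/299))*380 = (295 - 24/299)*380 = (88181/299)*380 = 33508780/299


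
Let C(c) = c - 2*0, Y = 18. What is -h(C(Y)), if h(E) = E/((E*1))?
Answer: -1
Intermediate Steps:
C(c) = c (C(c) = c + 0 = c)
h(E) = 1 (h(E) = E/E = 1)
-h(C(Y)) = -1*1 = -1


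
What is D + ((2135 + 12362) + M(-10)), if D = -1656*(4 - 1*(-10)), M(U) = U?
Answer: -8697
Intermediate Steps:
D = -23184 (D = -1656*(4 + 10) = -1656*14 = -23184)
D + ((2135 + 12362) + M(-10)) = -23184 + ((2135 + 12362) - 10) = -23184 + (14497 - 10) = -23184 + 14487 = -8697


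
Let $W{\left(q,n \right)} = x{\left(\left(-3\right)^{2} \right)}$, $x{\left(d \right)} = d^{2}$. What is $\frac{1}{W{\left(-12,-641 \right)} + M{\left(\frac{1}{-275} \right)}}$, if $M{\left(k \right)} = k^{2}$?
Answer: $\frac{75625}{6125626} \approx 0.012346$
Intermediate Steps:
$W{\left(q,n \right)} = 81$ ($W{\left(q,n \right)} = \left(\left(-3\right)^{2}\right)^{2} = 9^{2} = 81$)
$\frac{1}{W{\left(-12,-641 \right)} + M{\left(\frac{1}{-275} \right)}} = \frac{1}{81 + \left(\frac{1}{-275}\right)^{2}} = \frac{1}{81 + \left(- \frac{1}{275}\right)^{2}} = \frac{1}{81 + \frac{1}{75625}} = \frac{1}{\frac{6125626}{75625}} = \frac{75625}{6125626}$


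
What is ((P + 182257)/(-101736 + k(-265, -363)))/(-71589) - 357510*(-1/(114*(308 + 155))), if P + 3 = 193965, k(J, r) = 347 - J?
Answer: 431360934853603/63684703018692 ≈ 6.7734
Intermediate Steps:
P = 193962 (P = -3 + 193965 = 193962)
((P + 182257)/(-101736 + k(-265, -363)))/(-71589) - 357510*(-1/(114*(308 + 155))) = ((193962 + 182257)/(-101736 + (347 - 1*(-265))))/(-71589) - 357510*(-1/(114*(308 + 155))) = (376219/(-101736 + (347 + 265)))*(-1/71589) - 357510/((-114*463)) = (376219/(-101736 + 612))*(-1/71589) - 357510/(-52782) = (376219/(-101124))*(-1/71589) - 357510*(-1/52782) = (376219*(-1/101124))*(-1/71589) + 59585/8797 = -376219/101124*(-1/71589) + 59585/8797 = 376219/7239366036 + 59585/8797 = 431360934853603/63684703018692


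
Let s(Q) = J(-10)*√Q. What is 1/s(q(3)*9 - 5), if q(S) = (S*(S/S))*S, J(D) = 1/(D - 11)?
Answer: -21*√19/38 ≈ -2.4089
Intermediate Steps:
J(D) = 1/(-11 + D)
q(S) = S² (q(S) = (S*1)*S = S*S = S²)
s(Q) = -√Q/21 (s(Q) = √Q/(-11 - 10) = √Q/(-21) = -√Q/21)
1/s(q(3)*9 - 5) = 1/(-√(3²*9 - 5)/21) = 1/(-√(9*9 - 5)/21) = 1/(-√(81 - 5)/21) = 1/(-2*√19/21) = -21*√19/38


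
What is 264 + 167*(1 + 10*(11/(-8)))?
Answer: -7461/4 ≈ -1865.3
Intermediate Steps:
264 + 167*(1 + 10*(11/(-8))) = 264 + 167*(1 + 10*(11*(-1/8))) = 264 + 167*(1 + 10*(-11/8)) = 264 + 167*(1 - 55/4) = 264 + 167*(-51/4) = 264 - 8517/4 = -7461/4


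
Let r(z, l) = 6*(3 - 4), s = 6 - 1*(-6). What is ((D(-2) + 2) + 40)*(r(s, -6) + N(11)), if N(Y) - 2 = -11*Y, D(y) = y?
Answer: -5000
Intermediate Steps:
N(Y) = 2 - 11*Y
s = 12 (s = 6 + 6 = 12)
r(z, l) = -6 (r(z, l) = 6*(-1) = -6)
((D(-2) + 2) + 40)*(r(s, -6) + N(11)) = ((-2 + 2) + 40)*(-6 + (2 - 11*11)) = (0 + 40)*(-6 + (2 - 121)) = 40*(-6 - 119) = 40*(-125) = -5000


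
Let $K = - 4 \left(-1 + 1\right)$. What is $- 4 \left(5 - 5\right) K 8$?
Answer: $0$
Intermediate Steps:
$K = 0$ ($K = \left(-4\right) 0 = 0$)
$- 4 \left(5 - 5\right) K 8 = - 4 \left(5 - 5\right) 0 \cdot 8 = \left(-4\right) 0 \cdot 0 \cdot 8 = 0 \cdot 0 \cdot 8 = 0 \cdot 8 = 0$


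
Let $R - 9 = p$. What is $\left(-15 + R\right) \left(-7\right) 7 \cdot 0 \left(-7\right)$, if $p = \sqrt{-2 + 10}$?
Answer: $0$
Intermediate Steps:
$p = 2 \sqrt{2}$ ($p = \sqrt{8} = 2 \sqrt{2} \approx 2.8284$)
$R = 9 + 2 \sqrt{2} \approx 11.828$
$\left(-15 + R\right) \left(-7\right) 7 \cdot 0 \left(-7\right) = \left(-15 + \left(9 + 2 \sqrt{2}\right)\right) \left(-7\right) 7 \cdot 0 \left(-7\right) = \left(-6 + 2 \sqrt{2}\right) \left(-7\right) 0 \left(-7\right) = \left(42 - 14 \sqrt{2}\right) 0 = 0$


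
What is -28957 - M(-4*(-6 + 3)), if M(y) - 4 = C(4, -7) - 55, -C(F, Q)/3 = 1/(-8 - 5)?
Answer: -375781/13 ≈ -28906.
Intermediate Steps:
C(F, Q) = 3/13 (C(F, Q) = -3/(-8 - 5) = -3/(-13) = -3*(-1/13) = 3/13)
M(y) = -660/13 (M(y) = 4 + (3/13 - 55) = 4 - 712/13 = -660/13)
-28957 - M(-4*(-6 + 3)) = -28957 - 1*(-660/13) = -28957 + 660/13 = -375781/13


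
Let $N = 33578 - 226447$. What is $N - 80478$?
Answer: $-273347$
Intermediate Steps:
$N = -192869$
$N - 80478 = -192869 - 80478 = -273347$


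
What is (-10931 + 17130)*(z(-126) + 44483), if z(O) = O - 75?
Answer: 274504118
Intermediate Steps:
z(O) = -75 + O
(-10931 + 17130)*(z(-126) + 44483) = (-10931 + 17130)*((-75 - 126) + 44483) = 6199*(-201 + 44483) = 6199*44282 = 274504118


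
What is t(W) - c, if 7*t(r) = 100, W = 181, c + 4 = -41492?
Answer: 290572/7 ≈ 41510.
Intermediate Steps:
c = -41496 (c = -4 - 41492 = -41496)
t(r) = 100/7 (t(r) = (⅐)*100 = 100/7)
t(W) - c = 100/7 - 1*(-41496) = 100/7 + 41496 = 290572/7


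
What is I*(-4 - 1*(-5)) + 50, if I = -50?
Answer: 0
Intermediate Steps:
I*(-4 - 1*(-5)) + 50 = -50*(-4 - 1*(-5)) + 50 = -50*(-4 + 5) + 50 = -50*1 + 50 = -50 + 50 = 0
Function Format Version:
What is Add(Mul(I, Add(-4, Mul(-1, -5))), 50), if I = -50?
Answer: 0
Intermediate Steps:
Add(Mul(I, Add(-4, Mul(-1, -5))), 50) = Add(Mul(-50, Add(-4, Mul(-1, -5))), 50) = Add(Mul(-50, Add(-4, 5)), 50) = Add(Mul(-50, 1), 50) = Add(-50, 50) = 0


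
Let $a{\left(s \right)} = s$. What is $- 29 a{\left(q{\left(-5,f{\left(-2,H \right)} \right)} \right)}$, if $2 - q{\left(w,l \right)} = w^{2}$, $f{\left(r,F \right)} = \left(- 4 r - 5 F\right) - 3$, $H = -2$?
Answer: $667$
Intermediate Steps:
$f{\left(r,F \right)} = -3 - 5 F - 4 r$ ($f{\left(r,F \right)} = \left(- 5 F - 4 r\right) - 3 = -3 - 5 F - 4 r$)
$q{\left(w,l \right)} = 2 - w^{2}$
$- 29 a{\left(q{\left(-5,f{\left(-2,H \right)} \right)} \right)} = - 29 \left(2 - \left(-5\right)^{2}\right) = - 29 \left(2 - 25\right) = \left(-29\right) \left(-23\right) = 667$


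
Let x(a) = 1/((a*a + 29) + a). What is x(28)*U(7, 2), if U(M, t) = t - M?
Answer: -5/841 ≈ -0.0059453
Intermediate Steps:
x(a) = 1/(29 + a + a**2) (x(a) = 1/((a**2 + 29) + a) = 1/((29 + a**2) + a) = 1/(29 + a + a**2))
x(28)*U(7, 2) = (2 - 1*7)/(29 + 28 + 28**2) = (2 - 7)/(29 + 28 + 784) = -5/841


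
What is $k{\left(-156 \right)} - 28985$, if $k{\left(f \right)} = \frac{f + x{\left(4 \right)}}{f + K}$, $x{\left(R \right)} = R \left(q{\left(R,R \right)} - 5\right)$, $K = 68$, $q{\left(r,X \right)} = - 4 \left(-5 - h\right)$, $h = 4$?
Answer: $- \frac{318831}{11} \approx -28985.0$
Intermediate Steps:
$q{\left(r,X \right)} = 36$ ($q{\left(r,X \right)} = - 4 \left(-5 - 4\right) = \left(-4\right) \left(-9\right) = 36$)
$x{\left(R \right)} = 31 R$ ($x{\left(R \right)} = R \left(36 - 5\right) = R 31 = 31 R$)
$k{\left(f \right)} = \frac{124 + f}{68 + f}$ ($k{\left(f \right)} = \frac{f + 31 \cdot 4}{f + 68} = \frac{f + 124}{68 + f} = \frac{124 + f}{68 + f}$)
$k{\left(-156 \right)} - 28985 = \frac{124 - 156}{68 - 156} - 28985 = \frac{1}{-88} \left(-32\right) - 28985 = \left(- \frac{1}{88}\right) \left(-32\right) - 28985 = \frac{4}{11} - 28985 = - \frac{318831}{11}$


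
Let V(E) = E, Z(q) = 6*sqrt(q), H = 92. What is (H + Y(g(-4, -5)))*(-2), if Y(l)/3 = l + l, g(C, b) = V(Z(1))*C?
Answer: 104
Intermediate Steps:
g(C, b) = 6*C (g(C, b) = (6*sqrt(1))*C = (6*1)*C = 6*C)
Y(l) = 6*l (Y(l) = 3*(l + l) = 3*(2*l) = 6*l)
(H + Y(g(-4, -5)))*(-2) = (92 + 6*(6*(-4)))*(-2) = (92 + 6*(-24))*(-2) = (92 - 144)*(-2) = -52*(-2) = 104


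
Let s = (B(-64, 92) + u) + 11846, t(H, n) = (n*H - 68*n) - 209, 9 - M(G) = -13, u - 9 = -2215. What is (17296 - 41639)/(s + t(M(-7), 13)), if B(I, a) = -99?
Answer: -2213/794 ≈ -2.7872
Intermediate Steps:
u = -2206 (u = 9 - 2215 = -2206)
M(G) = 22 (M(G) = 9 - 1*(-13) = 9 + 13 = 22)
t(H, n) = -209 - 68*n + H*n (t(H, n) = (H*n - 68*n) - 209 = (-68*n + H*n) - 209 = -209 - 68*n + H*n)
s = 9541 (s = (-99 - 2206) + 11846 = -2305 + 11846 = 9541)
(17296 - 41639)/(s + t(M(-7), 13)) = (17296 - 41639)/(9541 + (-209 - 68*13 + 22*13)) = -24343/(9541 + (-209 - 884 + 286)) = -24343/(9541 - 807) = -24343/8734 = -24343*1/8734 = -2213/794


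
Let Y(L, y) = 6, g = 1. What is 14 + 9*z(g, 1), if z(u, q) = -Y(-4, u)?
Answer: -40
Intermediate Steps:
z(u, q) = -6 (z(u, q) = -1*6 = -6)
14 + 9*z(g, 1) = 14 + 9*(-6) = 14 - 54 = -40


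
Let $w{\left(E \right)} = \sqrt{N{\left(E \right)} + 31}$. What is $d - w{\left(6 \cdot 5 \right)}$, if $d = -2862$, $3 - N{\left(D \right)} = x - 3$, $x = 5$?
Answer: $-2862 - 4 \sqrt{2} \approx -2867.7$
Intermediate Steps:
$N{\left(D \right)} = 1$ ($N{\left(D \right)} = 3 - \left(5 - 3\right) = 3 - 2 = 1$)
$w{\left(E \right)} = 4 \sqrt{2}$ ($w{\left(E \right)} = \sqrt{1 + 31} = \sqrt{32} = 4 \sqrt{2}$)
$d - w{\left(6 \cdot 5 \right)} = -2862 - 4 \sqrt{2}$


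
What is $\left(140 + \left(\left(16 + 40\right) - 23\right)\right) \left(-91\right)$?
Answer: $-15743$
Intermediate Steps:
$\left(140 + \left(\left(16 + 40\right) - 23\right)\right) \left(-91\right) = \left(140 + \left(56 - 23\right)\right) \left(-91\right) = \left(140 + 33\right) \left(-91\right) = 173 \left(-91\right) = -15743$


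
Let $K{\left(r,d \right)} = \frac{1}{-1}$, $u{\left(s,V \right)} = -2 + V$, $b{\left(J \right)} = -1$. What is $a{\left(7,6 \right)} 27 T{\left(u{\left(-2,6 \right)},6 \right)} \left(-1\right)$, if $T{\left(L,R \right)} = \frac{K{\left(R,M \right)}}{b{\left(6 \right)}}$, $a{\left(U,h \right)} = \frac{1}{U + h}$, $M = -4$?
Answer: $- \frac{27}{13} \approx -2.0769$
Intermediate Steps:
$K{\left(r,d \right)} = -1$
$T{\left(L,R \right)} = 1$ ($T{\left(L,R \right)} = - \frac{1}{-1} = \left(-1\right) \left(-1\right) = 1$)
$a{\left(7,6 \right)} 27 T{\left(u{\left(-2,6 \right)},6 \right)} \left(-1\right) = \frac{1}{7 + 6} \cdot 27 \cdot 1 \left(-1\right) = \frac{1}{13} \cdot 27 \left(-1\right) = \frac{27}{13} \left(-1\right) = - \frac{27}{13}$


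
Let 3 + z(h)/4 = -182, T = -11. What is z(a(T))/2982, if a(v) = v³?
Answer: -370/1491 ≈ -0.24816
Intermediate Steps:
z(h) = -740 (z(h) = -12 + 4*(-182) = -12 - 728 = -740)
z(a(T))/2982 = -740/2982 = -740*1/2982 = -370/1491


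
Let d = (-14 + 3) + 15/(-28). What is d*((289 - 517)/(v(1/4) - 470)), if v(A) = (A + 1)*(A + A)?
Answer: -147288/26285 ≈ -5.6035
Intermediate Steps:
d = -323/28 (d = -11 + 15*(-1/28) = -11 - 15/28 = -323/28 ≈ -11.536)
v(A) = 2*A*(1 + A) (v(A) = (1 + A)*(2*A) = 2*A*(1 + A))
d*((289 - 517)/(v(1/4) - 470)) = -323*(289 - 517)/(28*(2*(1 + 1/4)/4 - 470)) = -(-18411)/(7*(2*(¼)*(1 + ¼) - 470)) = -(-18411)/(7*(2*(¼)*(5/4) - 470)) = -(-18411)/(7*(5/8 - 470)) = -(-18411)/(7*(-3755/8)) = -(-18411)*(-8)/(7*3755) = -323/28*1824/3755 = -147288/26285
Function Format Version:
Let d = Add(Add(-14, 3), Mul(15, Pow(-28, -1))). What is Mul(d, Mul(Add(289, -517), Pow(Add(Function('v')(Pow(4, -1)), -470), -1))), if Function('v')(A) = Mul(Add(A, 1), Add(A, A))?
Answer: Rational(-147288, 26285) ≈ -5.6035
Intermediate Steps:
d = Rational(-323, 28) (d = Add(-11, Mul(15, Rational(-1, 28))) = Add(-11, Rational(-15, 28)) = Rational(-323, 28) ≈ -11.536)
Function('v')(A) = Mul(2, A, Add(1, A)) (Function('v')(A) = Mul(Add(1, A), Mul(2, A)) = Mul(2, A, Add(1, A)))
Mul(d, Mul(Add(289, -517), Pow(Add(Function('v')(Pow(4, -1)), -470), -1))) = Mul(Rational(-323, 28), Mul(Add(289, -517), Pow(Add(Mul(2, Pow(4, -1), Add(1, Pow(4, -1))), -470), -1))) = Mul(Rational(-323, 28), Mul(-228, Pow(Add(Mul(2, Rational(1, 4), Add(1, Rational(1, 4))), -470), -1))) = Mul(Rational(-323, 28), Mul(-228, Pow(Add(Mul(2, Rational(1, 4), Rational(5, 4)), -470), -1))) = Mul(Rational(-323, 28), Mul(-228, Pow(Add(Rational(5, 8), -470), -1))) = Mul(Rational(-323, 28), Mul(-228, Pow(Rational(-3755, 8), -1))) = Mul(Rational(-323, 28), Mul(-228, Rational(-8, 3755))) = Mul(Rational(-323, 28), Rational(1824, 3755)) = Rational(-147288, 26285)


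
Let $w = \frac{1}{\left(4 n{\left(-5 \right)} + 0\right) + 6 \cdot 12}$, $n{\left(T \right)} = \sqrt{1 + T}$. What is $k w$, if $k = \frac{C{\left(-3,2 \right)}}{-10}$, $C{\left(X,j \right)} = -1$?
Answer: $\frac{9}{6560} - \frac{i}{6560} \approx 0.001372 - 0.00015244 i$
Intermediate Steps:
$w = \frac{72 - 8 i}{5248}$ ($w = \frac{1}{\left(4 \sqrt{1 - 5} + 0\right) + 6 \cdot 12} = \frac{1}{\left(4 \sqrt{-4} + 0\right) + 72} = \frac{1}{\left(4 \cdot 2 i + 0\right) + 72} = \frac{1}{\left(8 i + 0\right) + 72} = \frac{1}{8 i + 72} = \frac{1}{72 + 8 i} = \frac{72 - 8 i}{5248} \approx 0.01372 - 0.0015244 i$)
$k = \frac{1}{10}$ ($k = - \frac{1}{-10} = \left(-1\right) \left(- \frac{1}{10}\right) = \frac{1}{10} \approx 0.1$)
$k w = \frac{\frac{9}{656} - \frac{i}{656}}{10} = \frac{9}{6560} - \frac{i}{6560}$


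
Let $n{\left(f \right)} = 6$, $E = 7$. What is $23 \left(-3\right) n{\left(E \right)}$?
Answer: $-414$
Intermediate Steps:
$23 \left(-3\right) n{\left(E \right)} = 23 \left(-3\right) 6 = \left(-69\right) 6 = -414$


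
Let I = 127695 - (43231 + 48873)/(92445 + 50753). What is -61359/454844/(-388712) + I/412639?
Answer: 1616477138495322653983/5223572745034139418208 ≈ 0.30946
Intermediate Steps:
I = 9142788253/71599 (I = 127695 - 92104/143198 = 127695 - 1*46052/71599 = 127695 - 46052/71599 = 9142788253/71599 ≈ 1.2769e+5)
-61359/454844/(-388712) + I/412639 = -61359/454844/(-388712) + (9142788253/71599)/412639 = -61359*1/454844*(-1/388712) + (9142788253/71599)*(1/412639) = -61359/454844*(-1/388712) + 9142788253/29544539761 = 61359/176803320928 + 9142788253/29544539761 = 1616477138495322653983/5223572745034139418208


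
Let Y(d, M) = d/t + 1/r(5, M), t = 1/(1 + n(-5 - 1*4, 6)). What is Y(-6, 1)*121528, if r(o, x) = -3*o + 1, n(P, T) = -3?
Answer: 10147588/7 ≈ 1.4497e+6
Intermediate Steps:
r(o, x) = 1 - 3*o
t = -½ (t = 1/(1 - 3) = 1/(-2) = -½ ≈ -0.50000)
Y(d, M) = -1/14 - 2*d (Y(d, M) = d/(-½) + 1/(1 - 3*5) = d*(-2) + 1/(1 - 15) = -2*d + 1/(-14) = -2*d + 1*(-1/14) = -2*d - 1/14 = -1/14 - 2*d)
Y(-6, 1)*121528 = (-1/14 - 2*(-6))*121528 = (-1/14 + 12)*121528 = (167/14)*121528 = 10147588/7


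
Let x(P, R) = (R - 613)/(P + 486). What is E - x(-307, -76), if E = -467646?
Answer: -83707945/179 ≈ -4.6764e+5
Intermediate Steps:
x(P, R) = (-613 + R)/(486 + P)
E - x(-307, -76) = -467646 - (-613 - 76)/(486 - 307) = -467646 - (-689)/179 = -467646 - 1*(-689/179) = -467646 + 689/179 = -83707945/179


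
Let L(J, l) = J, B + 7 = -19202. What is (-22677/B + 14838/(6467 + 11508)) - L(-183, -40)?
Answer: 21293069014/115093925 ≈ 185.01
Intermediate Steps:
B = -19209 (B = -7 - 19202 = -19209)
(-22677/B + 14838/(6467 + 11508)) - L(-183, -40) = (-22677/(-19209) + 14838/(6467 + 11508)) - 1*(-183) = (-22677*(-1/19209) + 14838/17975) + 183 = (7559/6403 + 14838*(1/17975)) + 183 = (7559/6403 + 14838/17975) + 183 = 230880739/115093925 + 183 = 21293069014/115093925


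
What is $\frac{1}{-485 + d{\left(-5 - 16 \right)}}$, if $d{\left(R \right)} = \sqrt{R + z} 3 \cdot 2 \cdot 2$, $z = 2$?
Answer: $- \frac{485}{237961} - \frac{12 i \sqrt{19}}{237961} \approx -0.0020381 - 0.00021981 i$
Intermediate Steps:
$d{\left(R \right)} = 12 \sqrt{2 + R}$ ($d{\left(R \right)} = \sqrt{R + 2} \cdot 3 \cdot 2 \cdot 2 = \sqrt{2 + R} 6 \cdot 2 = \sqrt{2 + R} 12 = 12 \sqrt{2 + R}$)
$\frac{1}{-485 + d{\left(-5 - 16 \right)}} = \frac{1}{-485 + 12 \sqrt{2 - 21}} = \frac{1}{-485 + 12 \sqrt{-19}} = \frac{1}{-485 + 12 i \sqrt{19}}$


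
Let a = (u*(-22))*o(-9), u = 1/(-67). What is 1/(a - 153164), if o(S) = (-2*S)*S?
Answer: -67/10265552 ≈ -6.5267e-6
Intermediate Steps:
o(S) = -2*S²
u = -1/67 ≈ -0.014925
a = -3564/67 (a = (-1/67*(-22))*(-2*(-9)²) = 22*(-2*81)/67 = (22/67)*(-162) = -3564/67 ≈ -53.194)
1/(a - 153164) = 1/(-3564/67 - 153164) = 1/(-10265552/67) = -67/10265552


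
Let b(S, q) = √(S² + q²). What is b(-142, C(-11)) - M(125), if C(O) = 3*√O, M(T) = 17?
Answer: -17 + √20065 ≈ 124.65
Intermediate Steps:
b(-142, C(-11)) - M(125) = √((-142)² + (3*√(-11))²) - 1*17 = √(20164 + (3*(I*√11))²) - 17 = √(20164 + (3*I*√11)²) - 17 = √(20164 - 99) - 17 = √20065 - 17 = -17 + √20065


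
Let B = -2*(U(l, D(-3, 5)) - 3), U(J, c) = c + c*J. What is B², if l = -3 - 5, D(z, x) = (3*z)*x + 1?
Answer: 372100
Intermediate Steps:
D(z, x) = 1 + 3*x*z (D(z, x) = 3*x*z + 1 = 1 + 3*x*z)
l = -8
U(J, c) = c + J*c
B = -610 (B = -2*((1 + 3*5*(-3))*(1 - 8) - 3) = -2*((1 - 45)*(-7) - 3) = -2*(-44*(-7) - 3) = -2*(308 - 3) = -2*305 = -610)
B² = (-610)² = 372100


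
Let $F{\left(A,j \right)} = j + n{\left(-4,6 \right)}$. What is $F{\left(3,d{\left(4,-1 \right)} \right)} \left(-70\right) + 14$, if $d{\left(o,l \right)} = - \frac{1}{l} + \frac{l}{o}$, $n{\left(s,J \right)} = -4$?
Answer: $\frac{483}{2} \approx 241.5$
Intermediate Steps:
$F{\left(A,j \right)} = -4 + j$ ($F{\left(A,j \right)} = j - 4 = -4 + j$)
$F{\left(3,d{\left(4,-1 \right)} \right)} \left(-70\right) + 14 = \left(-4 - - \frac{3}{4}\right) \left(-70\right) + 14 = \left(-4 + \left(1 - \frac{1}{4}\right)\right) \left(-70\right) + 14 = \left(-4 + \frac{3}{4}\right) \left(-70\right) + 14 = \left(- \frac{13}{4}\right) \left(-70\right) + 14 = \frac{455}{2} + 14 = \frac{483}{2}$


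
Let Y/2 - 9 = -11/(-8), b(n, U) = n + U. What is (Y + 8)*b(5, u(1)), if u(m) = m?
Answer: 345/2 ≈ 172.50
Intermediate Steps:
b(n, U) = U + n
Y = 83/4 (Y = 18 + 2*(-11/(-8)) = 18 + 2*(-11*(-⅛)) = 18 + 2*(11/8) = 18 + 11/4 = 83/4 ≈ 20.750)
(Y + 8)*b(5, u(1)) = (83/4 + 8)*(1 + 5) = (115/4)*6 = 345/2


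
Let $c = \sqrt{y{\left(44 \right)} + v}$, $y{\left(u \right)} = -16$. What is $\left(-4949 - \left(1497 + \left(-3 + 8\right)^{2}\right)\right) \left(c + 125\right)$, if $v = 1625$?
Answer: $-808875 - 6471 \sqrt{1609} \approx -1.0684 \cdot 10^{6}$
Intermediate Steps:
$c = \sqrt{1609}$ ($c = \sqrt{-16 + 1625} = \sqrt{1609} \approx 40.112$)
$\left(-4949 - \left(1497 + \left(-3 + 8\right)^{2}\right)\right) \left(c + 125\right) = \left(-4949 - \left(1497 + \left(-3 + 8\right)^{2}\right)\right) \left(\sqrt{1609} + 125\right) = \left(-4949 - 1522\right) \left(125 + \sqrt{1609}\right) = - 6471 \left(125 + \sqrt{1609}\right) = -808875 - 6471 \sqrt{1609}$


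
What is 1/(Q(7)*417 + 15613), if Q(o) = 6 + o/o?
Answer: 1/18532 ≈ 5.3961e-5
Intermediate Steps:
Q(o) = 7 (Q(o) = 6 + 1 = 7)
1/(Q(7)*417 + 15613) = 1/(7*417 + 15613) = 1/(2919 + 15613) = 1/18532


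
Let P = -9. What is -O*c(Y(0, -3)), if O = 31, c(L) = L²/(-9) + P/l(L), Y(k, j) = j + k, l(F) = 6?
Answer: 155/2 ≈ 77.500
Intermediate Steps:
c(L) = -3/2 - L²/9 (c(L) = L²/(-9) - 9/6 = L²*(-⅑) - 9*⅙ = -L²/9 - 3/2 = -3/2 - L²/9)
-O*c(Y(0, -3)) = -31*(-3/2 - (-3 + 0)²/9) = -31*(-3/2 - ⅑*(-3)²) = -31*(-3/2 - ⅑*9) = -31*(-3/2 - 1) = -31*(-5)/2 = -1*(-155/2) = 155/2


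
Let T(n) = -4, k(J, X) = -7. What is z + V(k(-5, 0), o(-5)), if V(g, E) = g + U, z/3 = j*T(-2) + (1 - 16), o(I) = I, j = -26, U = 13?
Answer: 273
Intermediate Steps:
z = 267 (z = 3*(-26*(-4) + (1 - 16)) = 3*(104 - 15) = 3*89 = 267)
V(g, E) = 13 + g (V(g, E) = g + 13 = 13 + g)
z + V(k(-5, 0), o(-5)) = 267 + (13 - 7) = 267 + 6 = 273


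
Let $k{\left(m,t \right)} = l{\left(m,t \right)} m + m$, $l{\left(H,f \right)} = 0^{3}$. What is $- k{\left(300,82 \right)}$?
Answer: $-300$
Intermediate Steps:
$l{\left(H,f \right)} = 0$
$k{\left(m,t \right)} = m$ ($k{\left(m,t \right)} = 0 m + m = 0 + m = m$)
$- k{\left(300,82 \right)} = \left(-1\right) 300 = -300$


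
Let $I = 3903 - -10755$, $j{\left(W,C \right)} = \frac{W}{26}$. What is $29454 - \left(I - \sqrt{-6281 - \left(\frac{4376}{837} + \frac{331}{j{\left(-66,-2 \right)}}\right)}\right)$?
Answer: $14796 + \frac{i \sqrt{57980331618}}{3069} \approx 14796.0 + 78.459 i$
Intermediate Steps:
$j{\left(W,C \right)} = \frac{W}{26}$ ($j{\left(W,C \right)} = W \frac{1}{26} = \frac{W}{26}$)
$I = 14658$ ($I = 3903 + 10755 = 14658$)
$29454 - \left(I - \sqrt{-6281 - \left(\frac{4376}{837} + \frac{331}{j{\left(-66,-2 \right)}}\right)}\right) = 29454 - \left(14658 - \sqrt{-6281 - \left(- \frac{4303}{33} + \frac{4376}{837}\right)}\right) = 29454 - \left(14658 - \sqrt{-6281 - \left(\frac{4376}{837} + \frac{331}{- \frac{33}{13}}\right)}\right) = 29454 - \left(14658 - \sqrt{-6281 - - \frac{1152401}{9207}}\right) = 29454 - \left(14658 - \sqrt{-6281 + \left(\frac{4303}{33} - \frac{4376}{837}\right)}\right) = 29454 - \left(14658 - \sqrt{-6281 + \frac{1152401}{9207}}\right) = 29454 - \left(14658 - \sqrt{- \frac{56676766}{9207}}\right) = 29454 - \left(14658 - \frac{i \sqrt{57980331618}}{3069}\right) = 14796 + \frac{i \sqrt{57980331618}}{3069}$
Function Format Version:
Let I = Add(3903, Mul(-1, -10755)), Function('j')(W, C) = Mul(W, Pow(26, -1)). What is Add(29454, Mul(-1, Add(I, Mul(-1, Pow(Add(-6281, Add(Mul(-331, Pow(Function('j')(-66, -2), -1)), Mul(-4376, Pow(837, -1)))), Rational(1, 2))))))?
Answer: Add(14796, Mul(Rational(1, 3069), I, Pow(57980331618, Rational(1, 2)))) ≈ Add(14796., Mul(78.459, I))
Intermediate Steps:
Function('j')(W, C) = Mul(Rational(1, 26), W) (Function('j')(W, C) = Mul(W, Rational(1, 26)) = Mul(Rational(1, 26), W))
I = 14658 (I = Add(3903, 10755) = 14658)
Add(29454, Mul(-1, Add(I, Mul(-1, Pow(Add(-6281, Add(Mul(-331, Pow(Function('j')(-66, -2), -1)), Mul(-4376, Pow(837, -1)))), Rational(1, 2)))))) = Add(29454, Mul(-1, Add(14658, Mul(-1, Pow(Add(-6281, Add(Mul(-331, Pow(Mul(Rational(1, 26), -66), -1)), Mul(-4376, Pow(837, -1)))), Rational(1, 2)))))) = Add(29454, Mul(-1, Add(14658, Mul(-1, Pow(Add(-6281, Add(Mul(-331, Pow(Rational(-33, 13), -1)), Mul(-4376, Rational(1, 837)))), Rational(1, 2)))))) = Add(29454, Mul(-1, Add(14658, Mul(-1, Pow(Add(-6281, Add(Mul(-331, Rational(-13, 33)), Rational(-4376, 837))), Rational(1, 2)))))) = Add(29454, Mul(-1, Add(14658, Mul(-1, Pow(Add(-6281, Add(Rational(4303, 33), Rational(-4376, 837))), Rational(1, 2)))))) = Add(29454, Mul(-1, Add(14658, Mul(-1, Pow(Add(-6281, Rational(1152401, 9207)), Rational(1, 2)))))) = Add(29454, Mul(-1, Add(14658, Mul(-1, Pow(Rational(-56676766, 9207), Rational(1, 2)))))) = Add(29454, Mul(-1, Add(14658, Mul(-1, Mul(Rational(1, 3069), I, Pow(57980331618, Rational(1, 2))))))) = Add(29454, Mul(-1, Add(14658, Mul(Rational(-1, 3069), I, Pow(57980331618, Rational(1, 2)))))) = Add(29454, Add(-14658, Mul(Rational(1, 3069), I, Pow(57980331618, Rational(1, 2))))) = Add(14796, Mul(Rational(1, 3069), I, Pow(57980331618, Rational(1, 2))))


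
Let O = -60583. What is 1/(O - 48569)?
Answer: -1/109152 ≈ -9.1615e-6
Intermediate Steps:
1/(O - 48569) = 1/(-60583 - 48569) = 1/(-109152) = -1/109152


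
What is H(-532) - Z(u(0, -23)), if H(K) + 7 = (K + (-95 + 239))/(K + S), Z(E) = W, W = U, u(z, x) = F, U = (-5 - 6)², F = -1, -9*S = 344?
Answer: -163351/1283 ≈ -127.32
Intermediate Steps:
S = -344/9 (S = -⅑*344 = -344/9 ≈ -38.222)
U = 121 (U = (-11)² = 121)
u(z, x) = -1
W = 121
Z(E) = 121
H(K) = -7 + (144 + K)/(-344/9 + K) (H(K) = -7 + (K + (-95 + 239))/(K - 344/9) = -7 + (K + 144)/(-344/9 + K) = -7 + (144 + K)/(-344/9 + K))
H(-532) - Z(u(0, -23)) = 2*(1852 - 27*(-532))/(-344 + 9*(-532)) - 1*121 = 2*(1852 + 14364)/(-344 - 4788) - 121 = 2*16216/(-5132) - 121 = 2*(-1/5132)*16216 - 121 = -8108/1283 - 121 = -163351/1283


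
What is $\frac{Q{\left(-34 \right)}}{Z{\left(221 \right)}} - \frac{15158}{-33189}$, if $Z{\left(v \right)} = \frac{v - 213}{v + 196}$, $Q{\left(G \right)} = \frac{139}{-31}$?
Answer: $- \frac{147690371}{633144} \approx -233.27$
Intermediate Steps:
$Q{\left(G \right)} = - \frac{139}{31}$ ($Q{\left(G \right)} = 139 \left(- \frac{1}{31}\right) = - \frac{139}{31}$)
$Z{\left(v \right)} = \frac{-213 + v}{196 + v}$
$\frac{Q{\left(-34 \right)}}{Z{\left(221 \right)}} - \frac{15158}{-33189} = - \frac{139}{31 \frac{-213 + 221}{196 + 221}} - \frac{15158}{-33189} = - \frac{139}{31 \cdot \frac{1}{417} \cdot 8} - - \frac{1166}{2553} = - \frac{139}{31 \cdot \frac{1}{417} \cdot 8} + \frac{1166}{2553} = - \frac{139}{31 \cdot \frac{8}{417}} + \frac{1166}{2553} = \left(- \frac{139}{31}\right) \frac{417}{8} + \frac{1166}{2553} = - \frac{57963}{248} + \frac{1166}{2553} = - \frac{147690371}{633144}$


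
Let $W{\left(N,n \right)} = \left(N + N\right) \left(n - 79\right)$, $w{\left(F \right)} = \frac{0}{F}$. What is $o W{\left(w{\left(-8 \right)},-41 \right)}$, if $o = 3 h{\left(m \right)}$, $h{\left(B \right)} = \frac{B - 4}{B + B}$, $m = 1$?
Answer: $0$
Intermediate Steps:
$w{\left(F \right)} = 0$
$W{\left(N,n \right)} = 2 N \left(-79 + n\right)$
$h{\left(B \right)} = \frac{-4 + B}{2 B}$
$o = - \frac{9}{2}$ ($o = 3 \frac{-4 + 1}{2 \cdot 1} = 3 \cdot \frac{1}{2} \cdot 1 \left(-3\right) = 3 \left(- \frac{3}{2}\right) = - \frac{9}{2} \approx -4.5$)
$o W{\left(w{\left(-8 \right)},-41 \right)} = - \frac{9 \cdot 2 \cdot 0 \left(-79 - 41\right)}{2} = - \frac{9 \cdot 2 \cdot 0 \left(-120\right)}{2} = \left(- \frac{9}{2}\right) 0 = 0$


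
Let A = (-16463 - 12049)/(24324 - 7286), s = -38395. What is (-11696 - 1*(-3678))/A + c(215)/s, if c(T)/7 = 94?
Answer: 187326730403/39097080 ≈ 4791.3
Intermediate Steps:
c(T) = 658 (c(T) = 7*94 = 658)
A = -14256/8519 (A = -28512/17038 = -28512*1/17038 = -14256/8519 ≈ -1.6734)
(-11696 - 1*(-3678))/A + c(215)/s = (-11696 - 1*(-3678))/(-14256/8519) + 658/(-38395) = (-11696 + 3678)*(-8519/14256) + 658*(-1/38395) = -8018*(-8519/14256) - 94/5485 = 34152671/7128 - 94/5485 = 187326730403/39097080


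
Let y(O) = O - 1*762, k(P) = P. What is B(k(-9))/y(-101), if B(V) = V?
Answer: 9/863 ≈ 0.010429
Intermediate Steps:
y(O) = -762 + O (y(O) = O - 762 = -762 + O)
B(k(-9))/y(-101) = -9/(-762 - 101) = -9/(-863) = -9*(-1/863) = 9/863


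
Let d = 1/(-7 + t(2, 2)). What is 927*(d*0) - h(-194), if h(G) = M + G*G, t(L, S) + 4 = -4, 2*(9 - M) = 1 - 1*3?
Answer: -37646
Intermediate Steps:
M = 10 (M = 9 - (1 - 1*3)/2 = 9 - (1 - 3)/2 = 9 - ½*(-2) = 9 + 1 = 10)
t(L, S) = -8 (t(L, S) = -4 - 4 = -8)
d = -1/15 (d = 1/(-7 - 8) = 1/(-15) = -1/15 ≈ -0.066667)
h(G) = 10 + G² (h(G) = 10 + G*G = 10 + G²)
927*(d*0) - h(-194) = 927*(-1/15*0) - (10 + (-194)²) = 927*0 - (10 + 37636) = 0 - 1*37646 = 0 - 37646 = -37646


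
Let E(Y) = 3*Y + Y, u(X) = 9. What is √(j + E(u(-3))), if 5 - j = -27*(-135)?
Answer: 2*I*√901 ≈ 60.033*I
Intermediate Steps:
j = -3640 (j = 5 - (-27)*(-135) = 5 - 1*3645 = 5 - 3645 = -3640)
E(Y) = 4*Y
√(j + E(u(-3))) = √(-3640 + 4*9) = √(-3640 + 36) = √(-3604) = 2*I*√901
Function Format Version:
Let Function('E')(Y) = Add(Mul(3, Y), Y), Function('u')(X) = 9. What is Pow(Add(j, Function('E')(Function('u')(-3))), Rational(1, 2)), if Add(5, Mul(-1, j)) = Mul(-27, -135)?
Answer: Mul(2, I, Pow(901, Rational(1, 2))) ≈ Mul(60.033, I)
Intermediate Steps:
j = -3640 (j = Add(5, Mul(-1, Mul(-27, -135))) = Add(5, Mul(-1, 3645)) = Add(5, -3645) = -3640)
Function('E')(Y) = Mul(4, Y)
Pow(Add(j, Function('E')(Function('u')(-3))), Rational(1, 2)) = Pow(Add(-3640, Mul(4, 9)), Rational(1, 2)) = Pow(Add(-3640, 36), Rational(1, 2)) = Pow(-3604, Rational(1, 2)) = Mul(2, I, Pow(901, Rational(1, 2)))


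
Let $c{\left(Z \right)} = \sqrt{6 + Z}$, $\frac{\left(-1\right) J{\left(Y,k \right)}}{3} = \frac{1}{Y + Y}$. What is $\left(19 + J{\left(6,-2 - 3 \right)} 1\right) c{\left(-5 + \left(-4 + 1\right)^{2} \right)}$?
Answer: $\frac{75 \sqrt{10}}{4} \approx 59.293$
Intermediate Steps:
$J{\left(Y,k \right)} = - \frac{3}{2 Y}$ ($J{\left(Y,k \right)} = - \frac{3}{Y + Y} = - \frac{3}{2 Y}$)
$\left(19 + J{\left(6,-2 - 3 \right)} 1\right) c{\left(-5 + \left(-4 + 1\right)^{2} \right)} = \left(19 + - \frac{3}{2 \cdot 6} \cdot 1\right) \sqrt{6 - \left(5 - \left(-4 + 1\right)^{2}\right)} = \left(19 + \left(- \frac{3}{2}\right) \frac{1}{6} \cdot 1\right) \sqrt{6 - \left(5 - \left(-3\right)^{2}\right)} = \left(19 - \frac{1}{4}\right) \sqrt{6 + \left(-5 + 9\right)} = \left(19 - \frac{1}{4}\right) \sqrt{6 + 4} = \frac{75 \sqrt{10}}{4}$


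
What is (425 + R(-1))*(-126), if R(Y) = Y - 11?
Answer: -52038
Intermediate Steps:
R(Y) = -11 + Y
(425 + R(-1))*(-126) = (425 + (-11 - 1))*(-126) = (425 - 12)*(-126) = 413*(-126) = -52038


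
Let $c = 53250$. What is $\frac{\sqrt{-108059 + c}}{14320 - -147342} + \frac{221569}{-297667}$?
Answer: $- \frac{221569}{297667} + \frac{i \sqrt{54809}}{161662} \approx -0.74435 + 0.0014482 i$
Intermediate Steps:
$\frac{\sqrt{-108059 + c}}{14320 - -147342} + \frac{221569}{-297667} = \frac{\sqrt{-108059 + 53250}}{14320 - -147342} + \frac{221569}{-297667} = \frac{\sqrt{-54809}}{14320 + 147342} + 221569 \left(- \frac{1}{297667}\right) = \frac{i \sqrt{54809}}{161662} - \frac{221569}{297667} = - \frac{221569}{297667} + \frac{i \sqrt{54809}}{161662}$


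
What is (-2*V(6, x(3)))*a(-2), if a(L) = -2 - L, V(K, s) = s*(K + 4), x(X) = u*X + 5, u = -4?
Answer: 0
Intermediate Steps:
x(X) = 5 - 4*X (x(X) = -4*X + 5 = 5 - 4*X)
V(K, s) = s*(4 + K)
(-2*V(6, x(3)))*a(-2) = (-2*(5 - 4*3)*(4 + 6))*(-2 - 1*(-2)) = (-2*(5 - 12)*10)*(-2 + 2) = -(-14)*10*0 = -2*(-70)*0 = 140*0 = 0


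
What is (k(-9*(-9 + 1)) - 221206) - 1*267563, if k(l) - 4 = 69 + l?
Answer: -488624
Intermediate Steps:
k(l) = 73 + l (k(l) = 4 + (69 + l) = 73 + l)
(k(-9*(-9 + 1)) - 221206) - 1*267563 = ((73 - 9*(-9 + 1)) - 221206) - 1*267563 = ((73 - 9*(-8)) - 221206) - 267563 = ((73 + 72) - 221206) - 267563 = (145 - 221206) - 267563 = -221061 - 267563 = -488624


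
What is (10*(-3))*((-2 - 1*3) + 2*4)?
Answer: -90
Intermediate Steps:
(10*(-3))*((-2 - 1*3) + 2*4) = -30*((-2 - 3) + 8) = -30*(-5 + 8) = -30*3 = -90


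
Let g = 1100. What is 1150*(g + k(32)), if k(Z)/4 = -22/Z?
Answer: 2523675/2 ≈ 1.2618e+6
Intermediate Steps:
k(Z) = -88/Z (k(Z) = 4*(-22/Z) = -88/Z)
1150*(g + k(32)) = 1150*(1100 - 88/32) = 1150*(1100 - 88*1/32) = 1150*(1100 - 11/4) = 1150*(4389/4) = 2523675/2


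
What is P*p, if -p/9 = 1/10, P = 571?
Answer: -5139/10 ≈ -513.90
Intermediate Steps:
p = -9/10 ≈ -0.90000
P*p = 571*(-9/10) = -5139/10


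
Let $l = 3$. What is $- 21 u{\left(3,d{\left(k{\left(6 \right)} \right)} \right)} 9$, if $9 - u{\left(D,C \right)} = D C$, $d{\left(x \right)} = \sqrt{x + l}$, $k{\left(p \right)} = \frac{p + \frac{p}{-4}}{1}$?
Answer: $-1701 + \frac{567 \sqrt{30}}{2} \approx -148.21$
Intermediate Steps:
$k{\left(p \right)} = \frac{3 p}{4}$ ($k{\left(p \right)} = \left(p + p \left(- \frac{1}{4}\right)\right) 1 = \left(p - \frac{p}{4}\right) 1 = \frac{3 p}{4} \cdot 1 = \frac{3 p}{4}$)
$d{\left(x \right)} = \sqrt{3 + x}$ ($d{\left(x \right)} = \sqrt{x + 3} = \sqrt{3 + x}$)
$u{\left(D,C \right)} = 9 - C D$ ($u{\left(D,C \right)} = 9 - D C = 9 - C D$)
$- 21 u{\left(3,d{\left(k{\left(6 \right)} \right)} \right)} 9 = - 21 \left(9 - \sqrt{3 + \frac{3}{4} \cdot 6} \cdot 3\right) 9 = - 21 \left(9 - \sqrt{3 + \frac{9}{2}} \cdot 3\right) 9 = - 21 \left(9 - \sqrt{\frac{15}{2}} \cdot 3\right) 9 = - 21 \left(9 - \frac{\sqrt{30}}{2} \cdot 3\right) 9 = - 21 \left(9 - \frac{3 \sqrt{30}}{2}\right) 9 = \left(-189 + \frac{63 \sqrt{30}}{2}\right) 9 = -1701 + \frac{567 \sqrt{30}}{2}$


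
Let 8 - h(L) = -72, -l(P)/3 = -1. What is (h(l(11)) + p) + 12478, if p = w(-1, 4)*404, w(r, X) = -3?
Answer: 11346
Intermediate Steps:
l(P) = 3 (l(P) = -3*(-1) = 3)
h(L) = 80 (h(L) = 8 - 1*(-72) = 8 + 72 = 80)
p = -1212 (p = -3*404 = -1212)
(h(l(11)) + p) + 12478 = (80 - 1212) + 12478 = -1132 + 12478 = 11346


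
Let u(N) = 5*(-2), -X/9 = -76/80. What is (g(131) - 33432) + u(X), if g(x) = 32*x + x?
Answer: -29119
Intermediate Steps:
X = 171/20 (X = -(-684)/80 = -9*(-19/20) = 171/20 ≈ 8.5500)
u(N) = -10
g(x) = 33*x
(g(131) - 33432) + u(X) = (33*131 - 33432) - 10 = (4323 - 33432) - 10 = -29109 - 10 = -29119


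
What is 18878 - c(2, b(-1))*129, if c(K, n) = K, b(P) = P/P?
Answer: 18620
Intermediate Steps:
b(P) = 1
18878 - c(2, b(-1))*129 = 18878 - 2*129 = 18878 - 1*258 = 18878 - 258 = 18620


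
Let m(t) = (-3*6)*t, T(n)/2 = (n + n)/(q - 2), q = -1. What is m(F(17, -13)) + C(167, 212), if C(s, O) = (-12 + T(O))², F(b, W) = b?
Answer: 778702/9 ≈ 86523.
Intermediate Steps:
T(n) = -4*n/3 (T(n) = 2*((n + n)/(-1 - 2)) = 2*((2*n)/(-3)) = 2*((2*n)*(-⅓)) = 2*(-2*n/3) = -4*n/3)
m(t) = -18*t
C(s, O) = (-12 - 4*O/3)²
m(F(17, -13)) + C(167, 212) = -18*17 + 16*(9 + 212)²/9 = -306 + (16/9)*221² = -306 + (16/9)*48841 = -306 + 781456/9 = 778702/9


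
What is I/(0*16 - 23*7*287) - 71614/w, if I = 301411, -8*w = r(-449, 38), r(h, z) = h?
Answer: -26607878323/20746943 ≈ -1282.5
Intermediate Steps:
w = 449/8 (w = -⅛*(-449) = 449/8 ≈ 56.125)
I/(0*16 - 23*7*287) - 71614/w = 301411/(0*16 - 23*7*287) - 71614/449/8 = 301411/(0 - 161*287) - 71614*8/449 = 301411/(0 - 46207) - 572912/449 = 301411/(-46207) - 572912/449 = 301411*(-1/46207) - 572912/449 = -301411/46207 - 572912/449 = -26607878323/20746943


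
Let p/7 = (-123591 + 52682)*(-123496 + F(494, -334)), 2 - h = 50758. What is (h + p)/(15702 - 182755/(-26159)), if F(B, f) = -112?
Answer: 1604969408172732/410931373 ≈ 3.9057e+6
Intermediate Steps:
h = -50756 (h = 2 - 1*50758 = 2 - 50758 = -50756)
p = 61354437704 (p = 7*((-123591 + 52682)*(-123496 - 112)) = 7*(-70909*(-123608)) = 7*8764919672 = 61354437704)
(h + p)/(15702 - 182755/(-26159)) = (-50756 + 61354437704)/(15702 - 182755/(-26159)) = 61354386948/(15702 - 182755*(-1/26159)) = 61354386948/(15702 + 182755/26159) = 61354386948/(410931373/26159) = 61354386948*(26159/410931373) = 1604969408172732/410931373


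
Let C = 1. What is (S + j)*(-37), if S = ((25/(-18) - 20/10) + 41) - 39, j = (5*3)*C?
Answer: -9065/18 ≈ -503.61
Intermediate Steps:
j = 15 (j = (5*3)*1 = 15*1 = 15)
S = -25/18 (S = ((25*(-1/18) - 20*⅒) + 41) - 39 = ((-25/18 - 2) + 41) - 39 = (-61/18 + 41) - 39 = 677/18 - 39 = -25/18 ≈ -1.3889)
(S + j)*(-37) = (-25/18 + 15)*(-37) = (245/18)*(-37) = -9065/18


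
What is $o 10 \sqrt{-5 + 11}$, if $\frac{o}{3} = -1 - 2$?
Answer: $- 90 \sqrt{6} \approx -220.45$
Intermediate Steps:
$o = -9$ ($o = 3 \left(-1 - 2\right) = 3 \left(-3\right) = -9$)
$o 10 \sqrt{-5 + 11} = \left(-9\right) 10 \sqrt{-5 + 11} = - 90 \sqrt{6}$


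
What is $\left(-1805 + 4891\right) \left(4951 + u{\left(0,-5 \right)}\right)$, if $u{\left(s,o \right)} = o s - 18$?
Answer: $15223238$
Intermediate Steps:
$u{\left(s,o \right)} = -18 + o s$
$\left(-1805 + 4891\right) \left(4951 + u{\left(0,-5 \right)}\right) = \left(-1805 + 4891\right) \left(4951 - 18\right) = 3086 \left(4951 + \left(-18 + 0\right)\right) = 3086 \left(4951 - 18\right) = 3086 \cdot 4933 = 15223238$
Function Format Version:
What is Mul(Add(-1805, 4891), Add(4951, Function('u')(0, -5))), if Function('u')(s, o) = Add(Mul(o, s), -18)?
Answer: 15223238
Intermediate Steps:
Function('u')(s, o) = Add(-18, Mul(o, s))
Mul(Add(-1805, 4891), Add(4951, Function('u')(0, -5))) = Mul(Add(-1805, 4891), Add(4951, Add(-18, Mul(-5, 0)))) = Mul(3086, Add(4951, Add(-18, 0))) = Mul(3086, Add(4951, -18)) = Mul(3086, 4933) = 15223238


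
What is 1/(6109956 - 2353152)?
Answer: 1/3756804 ≈ 2.6618e-7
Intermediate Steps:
1/(6109956 - 2353152) = 1/3756804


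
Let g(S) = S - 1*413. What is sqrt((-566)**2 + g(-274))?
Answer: sqrt(319669) ≈ 565.39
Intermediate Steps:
g(S) = -413 + S (g(S) = S - 413 = -413 + S)
sqrt((-566)**2 + g(-274)) = sqrt((-566)**2 + (-413 - 274)) = sqrt(320356 - 687) = sqrt(319669)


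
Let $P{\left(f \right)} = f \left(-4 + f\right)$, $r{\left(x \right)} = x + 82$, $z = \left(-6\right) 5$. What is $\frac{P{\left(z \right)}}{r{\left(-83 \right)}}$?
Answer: $-1020$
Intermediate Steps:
$z = -30$
$r{\left(x \right)} = 82 + x$
$\frac{P{\left(z \right)}}{r{\left(-83 \right)}} = \frac{\left(-30\right) \left(-4 - 30\right)}{82 - 83} = \frac{\left(-30\right) \left(-34\right)}{-1} = 1020 \left(-1\right) = -1020$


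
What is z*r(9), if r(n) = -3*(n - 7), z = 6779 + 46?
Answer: -40950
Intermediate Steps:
z = 6825
r(n) = 21 - 3*n (r(n) = -3*(-7 + n) = 21 - 3*n)
z*r(9) = 6825*(21 - 3*9) = 6825*(21 - 27) = 6825*(-6) = -40950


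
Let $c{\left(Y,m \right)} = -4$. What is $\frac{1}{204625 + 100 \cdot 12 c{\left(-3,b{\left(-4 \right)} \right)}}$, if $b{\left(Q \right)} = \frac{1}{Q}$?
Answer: $\frac{1}{199825} \approx 5.0044 \cdot 10^{-6}$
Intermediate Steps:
$\frac{1}{204625 + 100 \cdot 12 c{\left(-3,b{\left(-4 \right)} \right)}} = \frac{1}{204625 + 100 \cdot 12 \left(-4\right)} = \frac{1}{204625 + 1200 \left(-4\right)} = \frac{1}{204625 - 4800} = \frac{1}{199825}$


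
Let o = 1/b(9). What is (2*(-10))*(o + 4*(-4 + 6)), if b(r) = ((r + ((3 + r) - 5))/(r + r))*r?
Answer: -325/2 ≈ -162.50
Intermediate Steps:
b(r) = -1 + r (b(r) = ((r + (-2 + r))/((2*r)))*r = ((-2 + 2*r)*(1/(2*r)))*r = ((-2 + 2*r)/(2*r))*r = -1 + r)
o = ⅛ (o = 1/(-1 + 9) = 1/8 = ⅛ ≈ 0.12500)
(2*(-10))*(o + 4*(-4 + 6)) = (2*(-10))*(⅛ + 4*(-4 + 6)) = -20*(⅛ + 4*2) = -20*(⅛ + 8) = -20*65/8 = -325/2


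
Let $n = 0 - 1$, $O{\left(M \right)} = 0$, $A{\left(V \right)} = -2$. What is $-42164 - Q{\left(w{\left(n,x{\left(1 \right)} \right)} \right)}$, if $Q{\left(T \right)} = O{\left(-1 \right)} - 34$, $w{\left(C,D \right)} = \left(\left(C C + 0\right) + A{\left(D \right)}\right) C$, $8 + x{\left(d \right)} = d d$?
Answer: $-42130$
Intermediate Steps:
$x{\left(d \right)} = -8 + d^{2}$ ($x{\left(d \right)} = -8 + d d = -8 + d^{2}$)
$n = -1$ ($n = 0 - 1 = -1$)
$w{\left(C,D \right)} = C \left(-2 + C^{2}\right)$ ($w{\left(C,D \right)} = \left(\left(C C + 0\right) - 2\right) C = \left(\left(C^{2} + 0\right) - 2\right) C = \left(C^{2} - 2\right) C = \left(-2 + C^{2}\right) C = C \left(-2 + C^{2}\right)$)
$Q{\left(T \right)} = -34$ ($Q{\left(T \right)} = 0 - 34 = -34$)
$-42164 - Q{\left(w{\left(n,x{\left(1 \right)} \right)} \right)} = -42164 - -34 = -42164 + 34 = -42130$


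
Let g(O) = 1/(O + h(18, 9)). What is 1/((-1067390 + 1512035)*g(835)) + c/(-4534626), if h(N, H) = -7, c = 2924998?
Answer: -72046170299/112016598765 ≈ -0.64317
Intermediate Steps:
g(O) = 1/(-7 + O) (g(O) = 1/(O - 7) = 1/(-7 + O))
1/((-1067390 + 1512035)*g(835)) + c/(-4534626) = 1/((-1067390 + 1512035)*(1/(-7 + 835))) + 2924998/(-4534626) = 1/(444645*(1/828)) + 2924998*(-1/4534626) = 1/(444645*(1/828)) - 1462499/2267313 = (1/444645)*828 - 1462499/2267313 = 92/49405 - 1462499/2267313 = -72046170299/112016598765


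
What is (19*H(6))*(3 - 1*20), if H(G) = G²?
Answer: -11628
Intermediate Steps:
(19*H(6))*(3 - 1*20) = (19*6²)*(3 - 1*20) = (19*36)*(3 - 20) = 684*(-17) = -11628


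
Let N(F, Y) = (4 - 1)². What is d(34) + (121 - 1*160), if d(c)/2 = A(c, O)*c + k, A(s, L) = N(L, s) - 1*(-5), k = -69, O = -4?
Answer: 775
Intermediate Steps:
N(F, Y) = 9 (N(F, Y) = 3² = 9)
A(s, L) = 14 (A(s, L) = 9 - 1*(-5) = 9 + 5 = 14)
d(c) = -138 + 28*c (d(c) = 2*(14*c - 69) = 2*(-69 + 14*c) = -138 + 28*c)
d(34) + (121 - 1*160) = (-138 + 28*34) + (121 - 1*160) = (-138 + 952) + (121 - 160) = 814 - 39 = 775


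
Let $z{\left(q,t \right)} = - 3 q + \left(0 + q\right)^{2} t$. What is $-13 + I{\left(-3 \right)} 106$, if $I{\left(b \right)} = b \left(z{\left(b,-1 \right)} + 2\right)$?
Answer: $-649$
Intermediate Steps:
$z{\left(q,t \right)} = - 3 q + t q^{2}$ ($z{\left(q,t \right)} = - 3 q + q^{2} t = - 3 q + t q^{2}$)
$I{\left(b \right)} = b \left(2 + b \left(-3 - b\right)\right)$ ($I{\left(b \right)} = b \left(b \left(-3 + b \left(-1\right)\right) + 2\right) = b \left(b \left(-3 - b\right) + 2\right) = b \left(2 + b \left(-3 - b\right)\right)$)
$-13 + I{\left(-3 \right)} 106 = -13 + - 3 \left(2 - - 3 \left(3 - 3\right)\right) 106 = -13 + - 3 \left(2 - \left(-3\right) 0\right) 106 = -13 + - 3 \left(2 + 0\right) 106 = -13 + \left(-3\right) 2 \cdot 106 = -13 - 636 = -649$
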